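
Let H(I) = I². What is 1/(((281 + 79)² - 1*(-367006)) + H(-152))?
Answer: 1/519710 ≈ 1.9241e-6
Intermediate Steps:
1/(((281 + 79)² - 1*(-367006)) + H(-152)) = 1/(((281 + 79)² - 1*(-367006)) + (-152)²) = 1/((360² + 367006) + 23104) = 1/((129600 + 367006) + 23104) = 1/(496606 + 23104) = 1/519710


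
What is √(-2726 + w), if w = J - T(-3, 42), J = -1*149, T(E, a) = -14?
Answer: I*√2861 ≈ 53.488*I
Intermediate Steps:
J = -149
w = -135 (w = -149 - 1*(-14) = -149 + 14 = -135)
√(-2726 + w) = √(-2726 - 135) = √(-2861) = I*√2861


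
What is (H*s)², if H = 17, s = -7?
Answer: 14161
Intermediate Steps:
(H*s)² = (17*(-7))² = (-119)² = 14161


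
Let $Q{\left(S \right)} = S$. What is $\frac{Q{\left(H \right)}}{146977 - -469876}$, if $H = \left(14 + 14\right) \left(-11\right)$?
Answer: $- \frac{308}{616853} \approx -0.00049931$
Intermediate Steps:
$H = -308$ ($H = 28 \left(-11\right) = -308$)
$\frac{Q{\left(H \right)}}{146977 - -469876} = - \frac{308}{146977 - -469876} = - \frac{308}{146977 + 469876} = - \frac{308}{616853}$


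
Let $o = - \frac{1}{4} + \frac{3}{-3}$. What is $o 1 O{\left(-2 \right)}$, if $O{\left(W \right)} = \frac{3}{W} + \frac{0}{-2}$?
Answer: $\frac{15}{8} \approx 1.875$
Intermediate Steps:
$O{\left(W \right)} = \frac{3}{W}$ ($O{\left(W \right)} = \frac{3}{W} + 0 \left(- \frac{1}{2}\right) = \frac{3}{W} + 0 = \frac{3}{W}$)
$o = - \frac{5}{4}$ ($o = \left(-1\right) \frac{1}{4} + 3 \left(- \frac{1}{3}\right) = - \frac{1}{4} - 1 = - \frac{5}{4} \approx -1.25$)
$o 1 O{\left(-2 \right)} = \left(- \frac{5}{4}\right) 1 \frac{3}{-2} = - \frac{5 \cdot 3 \left(- \frac{1}{2}\right)}{4} = \left(- \frac{5}{4}\right) \left(- \frac{3}{2}\right) = \frac{15}{8}$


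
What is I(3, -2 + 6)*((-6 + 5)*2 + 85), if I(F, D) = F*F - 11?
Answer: -166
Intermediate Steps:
I(F, D) = -11 + F**2 (I(F, D) = F**2 - 11 = -11 + F**2)
I(3, -2 + 6)*((-6 + 5)*2 + 85) = (-11 + 3**2)*((-6 + 5)*2 + 85) = (-11 + 9)*(-1*2 + 85) = -2*(-2 + 85) = -2*83 = -166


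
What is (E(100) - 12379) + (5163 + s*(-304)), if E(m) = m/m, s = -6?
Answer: -5391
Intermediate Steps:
E(m) = 1
(E(100) - 12379) + (5163 + s*(-304)) = (1 - 12379) + (5163 - 6*(-304)) = -12378 + (5163 + 1824) = -12378 + 6987 = -5391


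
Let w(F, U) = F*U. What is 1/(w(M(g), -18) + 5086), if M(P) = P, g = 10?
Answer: 1/4906 ≈ 0.00020383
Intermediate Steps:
1/(w(M(g), -18) + 5086) = 1/(10*(-18) + 5086) = 1/(-180 + 5086) = 1/4906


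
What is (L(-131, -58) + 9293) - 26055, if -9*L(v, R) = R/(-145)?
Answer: -754292/45 ≈ -16762.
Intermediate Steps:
L(v, R) = R/1305 (L(v, R) = -R/(9*(-145)) = -R*(-1)/(9*145) = -(-1)*R/1305 = R/1305)
(L(-131, -58) + 9293) - 26055 = ((1/1305)*(-58) + 9293) - 26055 = (-2/45 + 9293) - 26055 = 418183/45 - 26055 = -754292/45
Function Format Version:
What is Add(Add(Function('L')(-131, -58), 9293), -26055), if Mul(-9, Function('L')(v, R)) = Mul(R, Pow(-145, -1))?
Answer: Rational(-754292, 45) ≈ -16762.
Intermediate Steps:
Function('L')(v, R) = Mul(Rational(1, 1305), R) (Function('L')(v, R) = Mul(Rational(-1, 9), Mul(R, Pow(-145, -1))) = Mul(Rational(-1, 9), Mul(R, Rational(-1, 145))) = Mul(Rational(-1, 9), Mul(Rational(-1, 145), R)) = Mul(Rational(1, 1305), R))
Add(Add(Function('L')(-131, -58), 9293), -26055) = Add(Add(Mul(Rational(1, 1305), -58), 9293), -26055) = Add(Add(Rational(-2, 45), 9293), -26055) = Add(Rational(418183, 45), -26055) = Rational(-754292, 45)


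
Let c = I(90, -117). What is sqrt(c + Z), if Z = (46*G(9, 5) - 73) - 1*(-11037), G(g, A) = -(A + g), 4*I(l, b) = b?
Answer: sqrt(41163)/2 ≈ 101.44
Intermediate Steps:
I(l, b) = b/4
G(g, A) = -A - g
c = -117/4 (c = (1/4)*(-117) = -117/4 ≈ -29.250)
Z = 10320 (Z = (46*(-1*5 - 1*9) - 73) - 1*(-11037) = (46*(-5 - 9) - 73) + 11037 = (46*(-14) - 73) + 11037 = (-644 - 73) + 11037 = -717 + 11037 = 10320)
sqrt(c + Z) = sqrt(-117/4 + 10320) = sqrt(41163/4) = sqrt(41163)/2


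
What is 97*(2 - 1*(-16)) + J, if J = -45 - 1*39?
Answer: 1662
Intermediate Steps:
J = -84 (J = -45 - 39 = -84)
97*(2 - 1*(-16)) + J = 97*(2 - 1*(-16)) - 84 = 97*(2 + 16) - 84 = 97*18 - 84 = 1746 - 84 = 1662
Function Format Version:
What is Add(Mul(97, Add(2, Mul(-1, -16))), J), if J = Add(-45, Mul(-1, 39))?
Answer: 1662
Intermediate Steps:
J = -84 (J = Add(-45, -39) = -84)
Add(Mul(97, Add(2, Mul(-1, -16))), J) = Add(Mul(97, Add(2, Mul(-1, -16))), -84) = Add(Mul(97, Add(2, 16)), -84) = Add(Mul(97, 18), -84) = Add(1746, -84) = 1662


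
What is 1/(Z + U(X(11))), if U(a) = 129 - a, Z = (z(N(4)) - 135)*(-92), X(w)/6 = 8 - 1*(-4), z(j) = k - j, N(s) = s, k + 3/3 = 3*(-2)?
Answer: 1/13489 ≈ 7.4134e-5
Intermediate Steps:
k = -7 (k = -1 + 3*(-2) = -1 - 6 = -7)
z(j) = -7 - j
X(w) = 72 (X(w) = 6*(8 - 1*(-4)) = 6*(8 + 4) = 6*12 = 72)
Z = 13432 (Z = ((-7 - 1*4) - 135)*(-92) = ((-7 - 4) - 135)*(-92) = (-11 - 135)*(-92) = -146*(-92) = 13432)
1/(Z + U(X(11))) = 1/(13432 + (129 - 1*72)) = 1/(13432 + (129 - 72)) = 1/(13432 + 57) = 1/13489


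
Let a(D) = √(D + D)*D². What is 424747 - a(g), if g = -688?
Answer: 424747 - 1893376*I*√86 ≈ 4.2475e+5 - 1.7558e+7*I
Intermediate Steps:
a(D) = √2*D^(5/2) (a(D) = √(2*D)*D² = (√2*√D)*D² = √2*D^(5/2))
424747 - a(g) = 424747 - √2*(-688)^(5/2) = 424747 - √2*1893376*I*√43 = 424747 - 1893376*I*√86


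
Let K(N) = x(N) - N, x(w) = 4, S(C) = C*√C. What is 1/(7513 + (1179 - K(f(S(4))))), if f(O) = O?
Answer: 1/8696 ≈ 0.00011500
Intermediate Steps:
S(C) = C^(3/2)
K(N) = 4 - N
1/(7513 + (1179 - K(f(S(4))))) = 1/(7513 + (1179 - (4 - 4^(3/2)))) = 1/(7513 + (1179 - (4 - 1*8))) = 1/(7513 + (1179 - (4 - 8))) = 1/(7513 + (1179 - 1*(-4))) = 1/(7513 + (1179 + 4)) = 1/(7513 + 1183) = 1/8696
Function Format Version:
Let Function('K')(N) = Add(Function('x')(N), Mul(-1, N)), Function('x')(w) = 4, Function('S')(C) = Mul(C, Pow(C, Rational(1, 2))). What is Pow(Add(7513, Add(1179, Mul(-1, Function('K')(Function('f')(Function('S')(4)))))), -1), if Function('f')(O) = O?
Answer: Rational(1, 8696) ≈ 0.00011500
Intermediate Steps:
Function('S')(C) = Pow(C, Rational(3, 2))
Function('K')(N) = Add(4, Mul(-1, N))
Pow(Add(7513, Add(1179, Mul(-1, Function('K')(Function('f')(Function('S')(4)))))), -1) = Pow(Add(7513, Add(1179, Mul(-1, Add(4, Mul(-1, Pow(4, Rational(3, 2))))))), -1) = Pow(Add(7513, Add(1179, Mul(-1, Add(4, Mul(-1, 8))))), -1) = Pow(Add(7513, Add(1179, Mul(-1, Add(4, -8)))), -1) = Pow(Add(7513, Add(1179, Mul(-1, -4))), -1) = Pow(Add(7513, Add(1179, 4)), -1) = Pow(Add(7513, 1183), -1) = Pow(8696, -1) = Rational(1, 8696)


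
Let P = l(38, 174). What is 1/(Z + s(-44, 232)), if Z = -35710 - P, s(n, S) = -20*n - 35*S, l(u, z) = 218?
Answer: -1/43168 ≈ -2.3165e-5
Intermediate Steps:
P = 218
s(n, S) = -35*S - 20*n
Z = -35928 (Z = -35710 - 1*218 = -35710 - 218 = -35928)
1/(Z + s(-44, 232)) = 1/(-35928 + (-35*232 - 20*(-44))) = 1/(-35928 + (-8120 + 880)) = 1/(-35928 - 7240) = 1/(-43168) = -1/43168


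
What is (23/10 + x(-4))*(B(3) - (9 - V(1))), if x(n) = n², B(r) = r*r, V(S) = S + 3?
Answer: 366/5 ≈ 73.200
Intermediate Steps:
V(S) = 3 + S
B(r) = r²
(23/10 + x(-4))*(B(3) - (9 - V(1))) = (23/10 + (-4)²)*(3² - (9 - (3 + 1))) = (23*(⅒) + 16)*(9 - (9 - 1*4)) = (23/10 + 16)*(9 - (9 - 4)) = 183*(9 - 1*5)/10 = 183*(9 - 5)/10 = (183/10)*4 = 366/5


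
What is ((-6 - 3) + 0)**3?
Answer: -729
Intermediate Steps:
((-6 - 3) + 0)**3 = (-9 + 0)**3 = (-9)**3 = -729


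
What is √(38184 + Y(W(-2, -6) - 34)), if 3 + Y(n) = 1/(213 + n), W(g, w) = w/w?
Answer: √34362905/30 ≈ 195.40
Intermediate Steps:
W(g, w) = 1
Y(n) = -3 + 1/(213 + n)
√(38184 + Y(W(-2, -6) - 34)) = √(38184 + (-638 - 3*(1 - 34))/(213 + (1 - 34))) = √(38184 + (-638 - 3*(-33))/(213 - 33)) = √(38184 + (-638 + 99)/180) = √(38184 + (1/180)*(-539)) = √(38184 - 539/180) = √(6872581/180) = √34362905/30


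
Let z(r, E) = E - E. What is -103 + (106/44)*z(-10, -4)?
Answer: -103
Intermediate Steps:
z(r, E) = 0
-103 + (106/44)*z(-10, -4) = -103 + (106/44)*0 = -103 + (106*(1/44))*0 = -103 + (53/22)*0 = -103 + 0 = -103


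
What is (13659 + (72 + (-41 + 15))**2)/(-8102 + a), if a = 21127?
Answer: 631/521 ≈ 1.2111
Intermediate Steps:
(13659 + (72 + (-41 + 15))**2)/(-8102 + a) = (13659 + (72 + (-41 + 15))**2)/(-8102 + 21127) = (13659 + (72 - 26)**2)/13025 = (13659 + 46**2)*(1/13025) = (13659 + 2116)*(1/13025) = 15775*(1/13025) = 631/521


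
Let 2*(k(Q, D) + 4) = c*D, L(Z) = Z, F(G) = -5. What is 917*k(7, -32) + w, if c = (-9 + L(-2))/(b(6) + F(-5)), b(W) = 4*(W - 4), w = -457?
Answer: 149017/3 ≈ 49672.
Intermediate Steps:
b(W) = -16 + 4*W (b(W) = 4*(-4 + W) = -16 + 4*W)
c = -11/3 (c = (-9 - 2)/((-16 + 4*6) - 5) = -11/((-16 + 24) - 5) = -11/(8 - 5) = -11/3 ≈ -3.6667)
k(Q, D) = -4 - 11*D/6 (k(Q, D) = -4 + (-11*D/3)/2 = -4 - 11*D/6)
917*k(7, -32) + w = 917*(-4 - 11/6*(-32)) - 457 = 917*(-4 + 176/3) - 457 = 917*(164/3) - 457 = 150388/3 - 457 = 149017/3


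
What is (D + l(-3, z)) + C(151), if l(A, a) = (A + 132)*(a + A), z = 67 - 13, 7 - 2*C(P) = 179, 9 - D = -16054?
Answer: 22556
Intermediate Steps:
D = 16063 (D = 9 - 1*(-16054) = 9 + 16054 = 16063)
C(P) = -86 (C(P) = 7/2 - 1/2*179 = 7/2 - 179/2 = -86)
z = 54
l(A, a) = (132 + A)*(A + a)
(D + l(-3, z)) + C(151) = (16063 + ((-3)**2 + 132*(-3) + 132*54 - 3*54)) - 86 = (16063 + (9 - 396 + 7128 - 162)) - 86 = (16063 + 6579) - 86 = 22642 - 86 = 22556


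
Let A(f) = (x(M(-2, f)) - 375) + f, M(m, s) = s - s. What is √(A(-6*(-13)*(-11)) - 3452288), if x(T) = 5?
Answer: 18*I*√10659 ≈ 1858.4*I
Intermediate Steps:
M(m, s) = 0
A(f) = -370 + f (A(f) = (5 - 375) + f = -370 + f)
√(A(-6*(-13)*(-11)) - 3452288) = √((-370 - 6*(-13)*(-11)) - 3452288) = √((-370 + 78*(-11)) - 3452288) = √((-370 - 858) - 3452288) = √(-1228 - 3452288) = √(-3453516) = 18*I*√10659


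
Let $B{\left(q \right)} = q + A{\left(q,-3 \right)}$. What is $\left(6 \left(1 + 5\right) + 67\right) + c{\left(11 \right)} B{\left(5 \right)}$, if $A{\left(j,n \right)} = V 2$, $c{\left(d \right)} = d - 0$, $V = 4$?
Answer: $246$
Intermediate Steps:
$c{\left(d \right)} = d$ ($c{\left(d \right)} = d + 0 = d$)
$A{\left(j,n \right)} = 8$ ($A{\left(j,n \right)} = 4 \cdot 2 = 8$)
$B{\left(q \right)} = 8 + q$ ($B{\left(q \right)} = q + 8 = 8 + q$)
$\left(6 \left(1 + 5\right) + 67\right) + c{\left(11 \right)} B{\left(5 \right)} = \left(6 \left(1 + 5\right) + 67\right) + 11 \left(8 + 5\right) = \left(6 \cdot 6 + 67\right) + 11 \cdot 13 = \left(36 + 67\right) + 143 = 103 + 143 = 246$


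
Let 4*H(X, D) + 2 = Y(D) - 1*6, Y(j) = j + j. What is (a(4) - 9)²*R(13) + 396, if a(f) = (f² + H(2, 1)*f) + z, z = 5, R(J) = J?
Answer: 864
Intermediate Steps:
Y(j) = 2*j
H(X, D) = -2 + D/2 (H(X, D) = -½ + (2*D - 1*6)/4 = -½ + (2*D - 6)/4 = -½ + (-6 + 2*D)/4 = -½ + (-3/2 + D/2) = -2 + D/2)
a(f) = 5 + f² - 3*f/2 (a(f) = (f² + (-2 + (½)*1)*f) + 5 = (f² + (-2 + ½)*f) + 5 = (f² - 3*f/2) + 5 = 5 + f² - 3*f/2)
(a(4) - 9)²*R(13) + 396 = ((5 + 4² - 3/2*4) - 9)²*13 + 396 = ((5 + 16 - 6) - 9)²*13 + 396 = (15 - 9)²*13 + 396 = 6²*13 + 396 = 36*13 + 396 = 468 + 396 = 864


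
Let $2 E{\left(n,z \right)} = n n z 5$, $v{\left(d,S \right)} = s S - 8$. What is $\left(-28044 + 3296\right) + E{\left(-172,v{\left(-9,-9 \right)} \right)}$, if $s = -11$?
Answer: $6705612$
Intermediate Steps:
$v{\left(d,S \right)} = -8 - 11 S$ ($v{\left(d,S \right)} = - 11 S - 8 = -8 - 11 S$)
$E{\left(n,z \right)} = \frac{5 z n^{2}}{2}$ ($E{\left(n,z \right)} = \frac{n n z 5}{2} = \frac{z n^{2} \cdot 5}{2} = \frac{5 z n^{2}}{2}$)
$\left(-28044 + 3296\right) + E{\left(-172,v{\left(-9,-9 \right)} \right)} = \left(-28044 + 3296\right) + \frac{5 \left(-8 - -99\right) \left(-172\right)^{2}}{2} = -24748 + \frac{5}{2} \left(-8 + 99\right) 29584 = -24748 + \frac{5}{2} \cdot 91 \cdot 29584 = -24748 + 6730360 = 6705612$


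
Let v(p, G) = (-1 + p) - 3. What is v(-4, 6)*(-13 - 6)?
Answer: 152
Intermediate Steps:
v(p, G) = -4 + p
v(-4, 6)*(-13 - 6) = (-4 - 4)*(-13 - 6) = -8*(-19) = 152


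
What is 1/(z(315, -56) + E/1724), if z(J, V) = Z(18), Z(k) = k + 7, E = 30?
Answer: 862/21565 ≈ 0.039972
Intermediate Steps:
Z(k) = 7 + k
z(J, V) = 25 (z(J, V) = 7 + 18 = 25)
1/(z(315, -56) + E/1724) = 1/(25 + 30/1724) = 1/(25 + (1/1724)*30) = 1/(25 + 15/862) = 1/(21565/862) = 862/21565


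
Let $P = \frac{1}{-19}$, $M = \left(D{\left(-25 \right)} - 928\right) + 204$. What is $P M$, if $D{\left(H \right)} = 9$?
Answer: $\frac{715}{19} \approx 37.632$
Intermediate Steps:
$M = -715$ ($M = \left(9 - 928\right) + 204 = -919 + 204 = -715$)
$P = - \frac{1}{19} \approx -0.052632$
$P M = \left(- \frac{1}{19}\right) \left(-715\right) = \frac{715}{19}$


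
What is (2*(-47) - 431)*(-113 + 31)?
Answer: 43050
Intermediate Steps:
(2*(-47) - 431)*(-113 + 31) = (-94 - 431)*(-82) = -525*(-82) = 43050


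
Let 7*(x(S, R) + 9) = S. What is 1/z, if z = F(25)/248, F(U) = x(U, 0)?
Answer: -868/19 ≈ -45.684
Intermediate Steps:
x(S, R) = -9 + S/7
F(U) = -9 + U/7
z = -19/868 (z = (-9 + (⅐)*25)/248 = (-9 + 25/7)*(1/248) = -38/7*1/248 = -19/868 ≈ -0.021889)
1/z = 1/(-19/868) = -868/19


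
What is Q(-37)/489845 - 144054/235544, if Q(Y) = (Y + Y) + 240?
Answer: -35262515663/57690025340 ≈ -0.61124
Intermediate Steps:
Q(Y) = 240 + 2*Y (Q(Y) = 2*Y + 240 = 240 + 2*Y)
Q(-37)/489845 - 144054/235544 = (240 + 2*(-37))/489845 - 144054/235544 = (240 - 74)*(1/489845) - 144054*1/235544 = 166*(1/489845) - 72027/117772 = 166/489845 - 72027/117772 = -35262515663/57690025340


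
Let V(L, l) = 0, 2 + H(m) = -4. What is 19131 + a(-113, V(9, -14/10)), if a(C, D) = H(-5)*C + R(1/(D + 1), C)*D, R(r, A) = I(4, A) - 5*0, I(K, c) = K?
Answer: 19809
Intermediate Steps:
H(m) = -6 (H(m) = -2 - 4 = -6)
R(r, A) = 4 (R(r, A) = 4 - 5*0 = 4 + 0 = 4)
a(C, D) = -6*C + 4*D
19131 + a(-113, V(9, -14/10)) = 19131 + (-6*(-113) + 4*0) = 19131 + (678 + 0) = 19131 + 678 = 19809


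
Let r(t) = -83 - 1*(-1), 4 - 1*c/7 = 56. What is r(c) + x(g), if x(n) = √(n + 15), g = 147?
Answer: -82 + 9*√2 ≈ -69.272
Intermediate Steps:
c = -364 (c = 28 - 7*56 = 28 - 392 = -364)
r(t) = -82 (r(t) = -83 + 1 = -82)
x(n) = √(15 + n)
r(c) + x(g) = -82 + √(15 + 147) = -82 + √162 = -82 + 9*√2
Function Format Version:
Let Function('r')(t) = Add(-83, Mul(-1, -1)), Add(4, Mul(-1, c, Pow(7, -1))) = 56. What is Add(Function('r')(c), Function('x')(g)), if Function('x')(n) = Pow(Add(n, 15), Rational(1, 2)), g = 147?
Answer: Add(-82, Mul(9, Pow(2, Rational(1, 2)))) ≈ -69.272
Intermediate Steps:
c = -364 (c = Add(28, Mul(-7, 56)) = Add(28, -392) = -364)
Function('r')(t) = -82 (Function('r')(t) = Add(-83, 1) = -82)
Function('x')(n) = Pow(Add(15, n), Rational(1, 2))
Add(Function('r')(c), Function('x')(g)) = Add(-82, Pow(Add(15, 147), Rational(1, 2))) = Add(-82, Pow(162, Rational(1, 2))) = Add(-82, Mul(9, Pow(2, Rational(1, 2))))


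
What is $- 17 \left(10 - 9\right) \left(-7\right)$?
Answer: $119$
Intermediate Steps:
$- 17 \left(10 - 9\right) \left(-7\right) = \left(-17\right) 1 \left(-7\right) = \left(-17\right) \left(-7\right) = 119$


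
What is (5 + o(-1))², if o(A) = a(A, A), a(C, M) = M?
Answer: 16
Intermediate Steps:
o(A) = A
(5 + o(-1))² = (5 - 1)² = 4² = 16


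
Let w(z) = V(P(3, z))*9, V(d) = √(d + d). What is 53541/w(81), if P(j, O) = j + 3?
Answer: 1983*√3/2 ≈ 1717.3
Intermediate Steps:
P(j, O) = 3 + j
V(d) = √2*√d (V(d) = √(2*d) = √2*√d)
w(z) = 18*√3 (w(z) = (√2*√(3 + 3))*9 = (√2*√6)*9 = (2*√3)*9 = 18*√3)
53541/w(81) = 53541/((18*√3)) = 53541*(√3/54) = 1983*√3/2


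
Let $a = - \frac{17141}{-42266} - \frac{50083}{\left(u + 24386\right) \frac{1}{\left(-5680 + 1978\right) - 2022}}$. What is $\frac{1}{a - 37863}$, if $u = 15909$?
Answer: $- \frac{1703108470}{52367495864543} \approx -3.2522 \cdot 10^{-5}$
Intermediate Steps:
$a = \frac{12117300135067}{1703108470}$ ($a = - \frac{17141}{-42266} - \frac{50083}{\left(15909 + 24386\right) \frac{1}{\left(-5680 + 1978\right) - 2022}} = \left(-17141\right) \left(- \frac{1}{42266}\right) - \frac{50083}{40295 \frac{1}{-3702 - 2022}} = \frac{17141}{42266} - \frac{50083}{40295 \frac{1}{-5724}} = \frac{17141}{42266} - \frac{50083}{40295 \left(- \frac{1}{5724}\right)} = \frac{17141}{42266} - \frac{50083}{- \frac{40295}{5724}} = \frac{17141}{42266} - - \frac{286675092}{40295} = \frac{17141}{42266} + \frac{286675092}{40295} = \frac{12117300135067}{1703108470} \approx 7114.8$)
$\frac{1}{a - 37863} = \frac{1}{\frac{12117300135067}{1703108470} - 37863} = \frac{1}{- \frac{52367495864543}{1703108470}} = - \frac{1703108470}{52367495864543}$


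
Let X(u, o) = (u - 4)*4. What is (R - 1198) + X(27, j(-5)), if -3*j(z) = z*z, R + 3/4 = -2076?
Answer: -12731/4 ≈ -3182.8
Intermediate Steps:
R = -8307/4 (R = -3/4 - 2076 = -8307/4 ≈ -2076.8)
j(z) = -z**2/3 (j(z) = -z*z/3 = -z**2/3)
X(u, o) = -16 + 4*u (X(u, o) = (-4 + u)*4 = -16 + 4*u)
(R - 1198) + X(27, j(-5)) = (-8307/4 - 1198) + (-16 + 4*27) = -13099/4 + (-16 + 108) = -13099/4 + 92 = -12731/4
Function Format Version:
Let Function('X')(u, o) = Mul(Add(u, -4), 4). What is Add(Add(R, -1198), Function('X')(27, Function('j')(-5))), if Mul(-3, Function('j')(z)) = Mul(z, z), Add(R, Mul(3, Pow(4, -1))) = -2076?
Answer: Rational(-12731, 4) ≈ -3182.8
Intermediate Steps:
R = Rational(-8307, 4) (R = Add(Rational(-3, 4), -2076) = Rational(-8307, 4) ≈ -2076.8)
Function('j')(z) = Mul(Rational(-1, 3), Pow(z, 2)) (Function('j')(z) = Mul(Rational(-1, 3), Mul(z, z)) = Mul(Rational(-1, 3), Pow(z, 2)))
Function('X')(u, o) = Add(-16, Mul(4, u)) (Function('X')(u, o) = Mul(Add(-4, u), 4) = Add(-16, Mul(4, u)))
Add(Add(R, -1198), Function('X')(27, Function('j')(-5))) = Add(Add(Rational(-8307, 4), -1198), Add(-16, Mul(4, 27))) = Add(Rational(-13099, 4), Add(-16, 108)) = Add(Rational(-13099, 4), 92) = Rational(-12731, 4)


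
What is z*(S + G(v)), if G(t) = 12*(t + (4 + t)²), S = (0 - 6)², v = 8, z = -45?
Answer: -83700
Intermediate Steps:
S = 36 (S = (-6)² = 36)
G(t) = 12*t + 12*(4 + t)²
z*(S + G(v)) = -45*(36 + (12*8 + 12*(4 + 8)²)) = -45*(36 + (96 + 12*12²)) = -45*(36 + (96 + 12*144)) = -45*(36 + (96 + 1728)) = -45*(36 + 1824) = -45*1860 = -83700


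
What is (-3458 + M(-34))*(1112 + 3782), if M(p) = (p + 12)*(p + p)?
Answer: -9602028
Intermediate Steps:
M(p) = 2*p*(12 + p) (M(p) = (12 + p)*(2*p) = 2*p*(12 + p))
(-3458 + M(-34))*(1112 + 3782) = (-3458 + 2*(-34)*(12 - 34))*(1112 + 3782) = (-3458 + 2*(-34)*(-22))*4894 = (-3458 + 1496)*4894 = -1962*4894 = -9602028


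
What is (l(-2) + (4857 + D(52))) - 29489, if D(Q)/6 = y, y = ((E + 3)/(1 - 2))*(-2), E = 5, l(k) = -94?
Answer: -24630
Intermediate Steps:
y = 16 (y = ((5 + 3)/(1 - 2))*(-2) = (8/(-1))*(-2) = (8*(-1))*(-2) = -8*(-2) = 16)
D(Q) = 96 (D(Q) = 6*16 = 96)
(l(-2) + (4857 + D(52))) - 29489 = (-94 + (4857 + 96)) - 29489 = (-94 + 4953) - 29489 = 4859 - 29489 = -24630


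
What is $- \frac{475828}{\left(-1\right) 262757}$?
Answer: $\frac{475828}{262757} \approx 1.8109$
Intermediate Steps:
$- \frac{475828}{\left(-1\right) 262757} = - \frac{475828}{-262757} = \left(-475828\right) \left(- \frac{1}{262757}\right) = \frac{475828}{262757}$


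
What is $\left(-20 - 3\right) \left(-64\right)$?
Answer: $1472$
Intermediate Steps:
$\left(-20 - 3\right) \left(-64\right) = \left(-23\right) \left(-64\right) = 1472$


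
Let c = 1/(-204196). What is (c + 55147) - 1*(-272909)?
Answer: 66987722975/204196 ≈ 3.2806e+5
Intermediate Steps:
c = -1/204196 ≈ -4.8973e-6
(c + 55147) - 1*(-272909) = (-1/204196 + 55147) - 1*(-272909) = 11260796811/204196 + 272909 = 66987722975/204196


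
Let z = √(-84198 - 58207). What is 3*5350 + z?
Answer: 16050 + I*√142405 ≈ 16050.0 + 377.37*I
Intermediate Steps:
z = I*√142405 (z = √(-142405) = I*√142405 ≈ 377.37*I)
3*5350 + z = 3*5350 + I*√142405 = 16050 + I*√142405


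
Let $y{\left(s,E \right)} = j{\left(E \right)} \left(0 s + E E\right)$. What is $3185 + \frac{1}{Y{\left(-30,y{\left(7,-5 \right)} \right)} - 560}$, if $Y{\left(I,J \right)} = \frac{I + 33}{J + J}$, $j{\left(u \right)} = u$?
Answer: $\frac{445909305}{140003} \approx 3185.0$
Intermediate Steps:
$y{\left(s,E \right)} = E^{3}$ ($y{\left(s,E \right)} = E \left(0 s + E E\right) = E \left(0 + E^{2}\right) = E E^{2} = E^{3}$)
$Y{\left(I,J \right)} = \frac{33 + I}{2 J}$
$3185 + \frac{1}{Y{\left(-30,y{\left(7,-5 \right)} \right)} - 560} = 3185 + \frac{1}{\frac{33 - 30}{2 \left(-5\right)^{3}} - 560} = 3185 + \frac{1}{\frac{1}{2} \frac{1}{-125} \cdot 3 - 560} = 3185 + \frac{1}{\frac{1}{2} \left(- \frac{1}{125}\right) 3 - 560} = 3185 + \frac{1}{- \frac{3}{250} - 560} = 3185 + \frac{1}{- \frac{140003}{250}} = 3185 - \frac{250}{140003} = \frac{445909305}{140003}$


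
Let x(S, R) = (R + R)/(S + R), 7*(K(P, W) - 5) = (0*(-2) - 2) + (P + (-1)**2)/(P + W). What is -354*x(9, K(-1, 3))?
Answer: -1947/8 ≈ -243.38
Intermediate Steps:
K(P, W) = 33/7 + (1 + P)/(7*(P + W)) (K(P, W) = 5 + ((0*(-2) - 2) + (P + (-1)**2)/(P + W))/7 = 5 + ((0 - 2) + (P + 1)/(P + W))/7 = 5 + (-2 + (1 + P)/(P + W))/7 = 5 + (-2/7 + (1 + P)/(7*(P + W))) = 33/7 + (1 + P)/(7*(P + W)))
x(S, R) = 2*R/(R + S) (x(S, R) = (2*R)/(R + S) = 2*R/(R + S))
-354*x(9, K(-1, 3)) = -708*(1 + 33*3 + 34*(-1))/(7*(-1 + 3))/((1 + 33*3 + 34*(-1))/(7*(-1 + 3)) + 9) = -708*(1/7)*(1 + 99 - 34)/2/((1/7)*(1 + 99 - 34)/2 + 9) = -708*(1/7)*(1/2)*66/((1/7)*(1/2)*66 + 9) = -708*33/(7*(33/7 + 9)) = -708*33/(7*96/7) = -708*33*7/(7*96) = -354*11/16 = -1947/8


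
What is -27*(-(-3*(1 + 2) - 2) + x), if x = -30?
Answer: 513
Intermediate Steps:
-27*(-(-3*(1 + 2) - 2) + x) = -27*(-(-3*(1 + 2) - 2) - 30) = -27*(-(-3*3 - 2) - 30) = -27*(-(-9 - 2) - 30) = -27*(-1*(-11) - 30) = -27*(11 - 30) = -27*(-19) = 513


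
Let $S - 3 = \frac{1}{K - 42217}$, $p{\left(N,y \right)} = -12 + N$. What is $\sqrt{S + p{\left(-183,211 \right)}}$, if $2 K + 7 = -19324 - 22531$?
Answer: $\frac{17 i \sqrt{662312011}}{31574} \approx 13.856 i$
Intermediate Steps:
$K = -20931$ ($K = - \frac{7}{2} + \frac{-19324 - 22531}{2} = - \frac{7}{2} + \frac{1}{2} \left(-41855\right) = - \frac{7}{2} - \frac{41855}{2} = -20931$)
$S = \frac{189443}{63148}$ ($S = 3 + \frac{1}{-20931 - 42217} = 3 + \frac{1}{-63148} = 3 - \frac{1}{63148} = \frac{189443}{63148} \approx 3.0$)
$\sqrt{S + p{\left(-183,211 \right)}} = \sqrt{\frac{189443}{63148} - 195} = \sqrt{- \frac{12124417}{63148}} = \frac{17 i \sqrt{662312011}}{31574}$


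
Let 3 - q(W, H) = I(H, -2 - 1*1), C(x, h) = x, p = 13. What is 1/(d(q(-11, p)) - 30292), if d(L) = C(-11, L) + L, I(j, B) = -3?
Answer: -1/30297 ≈ -3.3007e-5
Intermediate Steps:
q(W, H) = 6 (q(W, H) = 3 - 1*(-3) = 3 + 3 = 6)
d(L) = -11 + L
1/(d(q(-11, p)) - 30292) = 1/((-11 + 6) - 30292) = 1/(-5 - 30292) = 1/(-30297) = -1/30297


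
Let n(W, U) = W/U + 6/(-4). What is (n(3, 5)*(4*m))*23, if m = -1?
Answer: 414/5 ≈ 82.800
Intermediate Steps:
n(W, U) = -3/2 + W/U (n(W, U) = W/U + 6*(-¼) = W/U - 3/2 = -3/2 + W/U)
(n(3, 5)*(4*m))*23 = ((-3/2 + 3/5)*(4*(-1)))*23 = ((-3/2 + 3*(⅕))*(-4))*23 = ((-3/2 + ⅗)*(-4))*23 = -9/10*(-4)*23 = (18/5)*23 = 414/5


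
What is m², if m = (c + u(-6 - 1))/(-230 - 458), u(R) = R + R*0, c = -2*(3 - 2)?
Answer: 81/473344 ≈ 0.00017112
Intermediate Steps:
c = -2 (c = -2*1 = -2)
u(R) = R (u(R) = R + 0 = R)
m = 9/688 (m = (-2 + (-6 - 1))/(-230 - 458) = (-2 - 7)/(-688) = -9*(-1/688) = 9/688 ≈ 0.013081)
m² = (9/688)² = 81/473344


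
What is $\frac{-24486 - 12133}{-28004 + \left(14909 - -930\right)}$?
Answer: $\frac{36619}{12165} \approx 3.0102$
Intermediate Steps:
$\frac{-24486 - 12133}{-28004 + \left(14909 - -930\right)} = - \frac{36619}{-28004 + \left(14909 + 930\right)} = - \frac{36619}{-28004 + 15839} = - \frac{36619}{-12165} = \left(-36619\right) \left(- \frac{1}{12165}\right) = \frac{36619}{12165}$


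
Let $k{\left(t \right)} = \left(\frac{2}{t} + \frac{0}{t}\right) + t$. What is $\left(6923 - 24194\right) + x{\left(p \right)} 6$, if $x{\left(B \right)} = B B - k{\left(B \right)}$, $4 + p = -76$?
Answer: $\frac{432183}{20} \approx 21609.0$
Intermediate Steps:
$p = -80$ ($p = -4 - 76 = -80$)
$k{\left(t \right)} = t + \frac{2}{t}$ ($k{\left(t \right)} = \left(\frac{2}{t} + 0\right) + t = \frac{2}{t} + t = t + \frac{2}{t}$)
$x{\left(B \right)} = B^{2} - B - \frac{2}{B}$ ($x{\left(B \right)} = B B - \left(B + \frac{2}{B}\right) = B^{2} - \left(B + \frac{2}{B}\right) = B^{2} - B - \frac{2}{B}$)
$\left(6923 - 24194\right) + x{\left(p \right)} 6 = \left(6923 - 24194\right) + \left(\left(-80\right)^{2} - -80 - \frac{2}{-80}\right) 6 = \left(6923 - 24194\right) + \left(6400 + 80 - - \frac{1}{40}\right) 6 = -17271 + \left(6400 + 80 + \frac{1}{40}\right) 6 = -17271 + \frac{259201}{40} \cdot 6 = -17271 + \frac{777603}{20} = \frac{432183}{20}$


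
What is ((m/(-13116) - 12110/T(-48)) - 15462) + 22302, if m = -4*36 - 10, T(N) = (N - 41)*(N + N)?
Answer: 31931421349/4669296 ≈ 6838.6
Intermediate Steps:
T(N) = 2*N*(-41 + N) (T(N) = (-41 + N)*(2*N) = 2*N*(-41 + N))
m = -154 (m = -144 - 10 = -154)
((m/(-13116) - 12110/T(-48)) - 15462) + 22302 = ((-154/(-13116) - 12110*(-1/(96*(-41 - 48)))) - 15462) + 22302 = ((-154*(-1/13116) - 12110/(2*(-48)*(-89))) - 15462) + 22302 = ((77/6558 - 12110/8544) - 15462) + 22302 = ((77/6558 - 12110*1/8544) - 15462) + 22302 = ((77/6558 - 6055/4272) - 15462) + 22302 = (-6563291/4669296 - 15462) + 22302 = -72203218043/4669296 + 22302 = 31931421349/4669296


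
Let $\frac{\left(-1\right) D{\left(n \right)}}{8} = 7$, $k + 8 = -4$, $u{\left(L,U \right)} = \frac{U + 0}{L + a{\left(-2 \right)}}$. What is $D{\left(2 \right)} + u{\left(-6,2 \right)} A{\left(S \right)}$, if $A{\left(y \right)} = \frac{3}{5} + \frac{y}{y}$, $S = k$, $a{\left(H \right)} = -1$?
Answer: $- \frac{1976}{35} \approx -56.457$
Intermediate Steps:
$u{\left(L,U \right)} = \frac{U}{-1 + L}$ ($u{\left(L,U \right)} = \frac{U + 0}{L - 1} = \frac{U}{-1 + L}$)
$k = -12$ ($k = -8 - 4 = -12$)
$S = -12$
$A{\left(y \right)} = \frac{8}{5}$ ($A{\left(y \right)} = 3 \cdot \frac{1}{5} + 1 = \frac{3}{5} + 1 = \frac{8}{5}$)
$D{\left(n \right)} = -56$ ($D{\left(n \right)} = \left(-8\right) 7 = -56$)
$D{\left(2 \right)} + u{\left(-6,2 \right)} A{\left(S \right)} = -56 + \frac{2}{-1 - 6} \cdot \frac{8}{5} = -56 + \frac{2}{-7} \cdot \frac{8}{5} = -56 + 2 \left(- \frac{1}{7}\right) \frac{8}{5} = -56 - \frac{16}{35} = - \frac{1976}{35}$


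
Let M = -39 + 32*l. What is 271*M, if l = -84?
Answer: -739017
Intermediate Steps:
M = -2727 (M = -39 + 32*(-84) = -39 - 2688 = -2727)
271*M = 271*(-2727) = -739017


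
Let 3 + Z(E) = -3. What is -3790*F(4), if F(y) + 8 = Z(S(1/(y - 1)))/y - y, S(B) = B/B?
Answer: 51165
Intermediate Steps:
S(B) = 1
Z(E) = -6 (Z(E) = -3 - 3 = -6)
F(y) = -8 - y - 6/y (F(y) = -8 + (-6/y - y) = -8 + (-y - 6/y) = -8 - y - 6/y)
-3790*F(4) = -3790*(-8 - 1*4 - 6/4) = -3790*(-8 - 4 - 6*¼) = -3790*(-8 - 4 - 3/2) = -3790*(-27/2) = 51165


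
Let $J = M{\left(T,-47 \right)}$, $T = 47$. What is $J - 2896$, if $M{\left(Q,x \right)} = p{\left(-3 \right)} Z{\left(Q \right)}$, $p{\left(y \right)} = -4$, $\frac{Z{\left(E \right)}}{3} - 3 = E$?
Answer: $-3496$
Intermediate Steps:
$Z{\left(E \right)} = 9 + 3 E$
$M{\left(Q,x \right)} = -36 - 12 Q$ ($M{\left(Q,x \right)} = - 4 \left(9 + 3 Q\right) = -36 - 12 Q$)
$J = -600$ ($J = -36 - 564 = -600$)
$J - 2896 = -600 - 2896 = -3496$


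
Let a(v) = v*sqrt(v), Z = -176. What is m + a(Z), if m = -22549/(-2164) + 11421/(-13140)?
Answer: 1885964/197465 - 704*I*sqrt(11) ≈ 9.5509 - 2334.9*I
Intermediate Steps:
a(v) = v**(3/2)
m = 1885964/197465 (m = -22549*(-1/2164) + 11421*(-1/13140) = 22549/2164 - 1269/1460 = 1885964/197465 ≈ 9.5509)
m + a(Z) = 1885964/197465 + (-176)**(3/2) = 1885964/197465 - 704*I*sqrt(11)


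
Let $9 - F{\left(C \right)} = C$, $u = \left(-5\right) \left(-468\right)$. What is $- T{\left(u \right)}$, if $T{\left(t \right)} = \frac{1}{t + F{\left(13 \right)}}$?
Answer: $- \frac{1}{2336} \approx -0.00042808$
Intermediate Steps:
$u = 2340$
$F{\left(C \right)} = 9 - C$
$T{\left(t \right)} = \frac{1}{-4 + t}$ ($T{\left(t \right)} = \frac{1}{t + \left(9 - 13\right)} = \frac{1}{t - 4} = \frac{1}{-4 + t}$)
$- T{\left(u \right)} = - \frac{1}{-4 + 2340} = - \frac{1}{2336}$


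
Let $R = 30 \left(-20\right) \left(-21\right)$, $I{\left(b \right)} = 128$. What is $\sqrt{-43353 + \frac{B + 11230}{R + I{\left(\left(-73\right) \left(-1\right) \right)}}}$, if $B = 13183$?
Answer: $\frac{i \sqrt{1755740320922}}{6364} \approx 208.21 i$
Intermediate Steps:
$R = 12600$ ($R = \left(-600\right) \left(-21\right) = 12600$)
$\sqrt{-43353 + \frac{B + 11230}{R + I{\left(\left(-73\right) \left(-1\right) \right)}}} = \sqrt{-43353 + \frac{13183 + 11230}{12600 + 128}} = \sqrt{-43353 + \frac{24413}{12728}} = \sqrt{- \frac{551772571}{12728}} = \frac{i \sqrt{1755740320922}}{6364}$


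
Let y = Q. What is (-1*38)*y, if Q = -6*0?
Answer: 0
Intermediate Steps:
Q = 0
y = 0
(-1*38)*y = -1*38*0 = -38*0 = 0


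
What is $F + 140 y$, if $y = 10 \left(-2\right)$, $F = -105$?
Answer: $-2905$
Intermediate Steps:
$y = -20$
$F + 140 y = -105 + 140 \left(-20\right) = -105 - 2800 = -2905$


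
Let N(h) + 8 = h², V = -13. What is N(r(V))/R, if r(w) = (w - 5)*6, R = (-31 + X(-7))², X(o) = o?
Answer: 2914/361 ≈ 8.0720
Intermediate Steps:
R = 1444 (R = (-31 - 7)² = (-38)² = 1444)
r(w) = -30 + 6*w (r(w) = (-5 + w)*6 = -30 + 6*w)
N(h) = -8 + h²
N(r(V))/R = (-8 + (-30 + 6*(-13))²)/1444 = (-8 + (-30 - 78)²)*(1/1444) = (-8 + (-108)²)*(1/1444) = (-8 + 11664)*(1/1444) = 11656*(1/1444) = 2914/361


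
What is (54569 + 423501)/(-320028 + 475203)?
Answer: 95614/31035 ≈ 3.0808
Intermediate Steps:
(54569 + 423501)/(-320028 + 475203) = 478070/155175 = 478070*(1/155175) = 95614/31035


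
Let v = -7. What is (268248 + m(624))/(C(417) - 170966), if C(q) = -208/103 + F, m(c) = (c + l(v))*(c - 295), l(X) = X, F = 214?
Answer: -48537823/17587664 ≈ -2.7598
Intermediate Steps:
m(c) = (-295 + c)*(-7 + c) (m(c) = (c - 7)*(c - 295) = (-7 + c)*(-295 + c) = (-295 + c)*(-7 + c))
C(q) = 21834/103 (C(q) = -208/103 + 214 = 21834/103)
(268248 + m(624))/(C(417) - 170966) = (268248 + (2065 + 624² - 302*624))/(21834/103 - 170966) = (268248 + (2065 + 389376 - 188448))/(-17587664/103) = (268248 + 202993)*(-103/17587664) = 471241*(-103/17587664) = -48537823/17587664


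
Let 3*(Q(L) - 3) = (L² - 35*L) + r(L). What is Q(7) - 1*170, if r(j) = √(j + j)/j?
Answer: -697/3 + √14/21 ≈ -232.16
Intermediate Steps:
r(j) = √2/√j (r(j) = √(2*j)/j = (√2*√j)/j = √2/√j)
Q(L) = 3 - 35*L/3 + L²/3 + √2/(3*√L) (Q(L) = 3 + ((L² - 35*L) + √2/√L)/3 = 3 + (L² - 35*L + √2/√L)/3 = 3 + (-35*L/3 + L²/3 + √2/(3*√L)) = 3 - 35*L/3 + L²/3 + √2/(3*√L))
Q(7) - 1*170 = (3 - 35/3*7 + (⅓)*7² + √2/(3*√7)) - 1*170 = (3 - 245/3 + (⅓)*49 + √2*(√7/7)/3) - 170 = (3 - 245/3 + 49/3 + √14/21) - 170 = (-187/3 + √14/21) - 170 = -697/3 + √14/21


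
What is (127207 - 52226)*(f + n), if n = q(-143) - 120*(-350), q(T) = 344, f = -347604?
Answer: -22888700060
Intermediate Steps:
n = 42344 (n = 344 - 120*(-350) = 344 + 42000 = 42344)
(127207 - 52226)*(f + n) = (127207 - 52226)*(-347604 + 42344) = 74981*(-305260) = -22888700060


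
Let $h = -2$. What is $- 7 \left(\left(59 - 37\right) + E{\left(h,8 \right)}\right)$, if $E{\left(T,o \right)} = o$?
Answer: $-210$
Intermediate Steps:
$- 7 \left(\left(59 - 37\right) + E{\left(h,8 \right)}\right) = - 7 \left(\left(59 - 37\right) + 8\right) = - 7 \left(22 + 8\right) = \left(-7\right) 30 = -210$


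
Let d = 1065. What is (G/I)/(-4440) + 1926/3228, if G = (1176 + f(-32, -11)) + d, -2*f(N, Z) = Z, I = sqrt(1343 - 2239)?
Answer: 321/538 + 4493*I*sqrt(14)/994560 ≈ 0.59665 + 0.016903*I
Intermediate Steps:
I = 8*I*sqrt(14) (I = sqrt(-896) = 8*I*sqrt(14) ≈ 29.933*I)
f(N, Z) = -Z/2
G = 4493/2 (G = (1176 - 1/2*(-11)) + 1065 = (1176 + 11/2) + 1065 = 2363/2 + 1065 = 4493/2 ≈ 2246.5)
(G/I)/(-4440) + 1926/3228 = (4493/(2*((8*I*sqrt(14)))))/(-4440) + 1926/3228 = (4493*(-I*sqrt(14)/112)/2)*(-1/4440) + 1926*(1/3228) = -4493*I*sqrt(14)/224*(-1/4440) + 321/538 = 4493*I*sqrt(14)/994560 + 321/538 = 321/538 + 4493*I*sqrt(14)/994560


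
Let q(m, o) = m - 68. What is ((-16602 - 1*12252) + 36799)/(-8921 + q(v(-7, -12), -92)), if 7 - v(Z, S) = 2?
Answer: -7945/8984 ≈ -0.88435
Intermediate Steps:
v(Z, S) = 5 (v(Z, S) = 7 - 1*2 = 7 - 2 = 5)
q(m, o) = -68 + m
((-16602 - 1*12252) + 36799)/(-8921 + q(v(-7, -12), -92)) = ((-16602 - 1*12252) + 36799)/(-8921 + (-68 + 5)) = ((-16602 - 12252) + 36799)/(-8921 - 63) = (-28854 + 36799)/(-8984) = 7945*(-1/8984) = -7945/8984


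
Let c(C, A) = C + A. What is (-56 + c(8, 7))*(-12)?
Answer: 492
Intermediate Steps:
c(C, A) = A + C
(-56 + c(8, 7))*(-12) = (-56 + (7 + 8))*(-12) = (-56 + 15)*(-12) = -41*(-12) = 492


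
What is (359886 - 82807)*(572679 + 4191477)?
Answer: 1320047580324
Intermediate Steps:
(359886 - 82807)*(572679 + 4191477) = 277079*4764156 = 1320047580324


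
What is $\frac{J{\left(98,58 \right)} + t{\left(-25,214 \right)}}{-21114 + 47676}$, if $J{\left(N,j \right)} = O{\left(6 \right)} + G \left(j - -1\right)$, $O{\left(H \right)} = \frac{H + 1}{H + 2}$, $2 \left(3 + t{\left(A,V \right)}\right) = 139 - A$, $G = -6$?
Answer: $- \frac{731}{70832} \approx -0.01032$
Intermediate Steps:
$t{\left(A,V \right)} = \frac{133}{2} - \frac{A}{2}$ ($t{\left(A,V \right)} = -3 + \frac{139 - A}{2} = -3 - \left(- \frac{139}{2} + \frac{A}{2}\right) = \frac{133}{2} - \frac{A}{2}$)
$O{\left(H \right)} = \frac{1 + H}{2 + H}$
$J{\left(N,j \right)} = - \frac{41}{8} - 6 j$ ($J{\left(N,j \right)} = \frac{1 + 6}{2 + 6} - 6 \left(j - -1\right) = \frac{1}{8} \cdot 7 - 6 \left(j + 1\right) = \frac{1}{8} \cdot 7 - 6 \left(1 + j\right) = \frac{7}{8} - \left(6 + 6 j\right) = - \frac{41}{8} - 6 j$)
$\frac{J{\left(98,58 \right)} + t{\left(-25,214 \right)}}{-21114 + 47676} = \frac{\left(- \frac{41}{8} - 348\right) + \left(\frac{133}{2} - - \frac{25}{2}\right)}{-21114 + 47676} = \frac{\left(- \frac{41}{8} - 348\right) + \left(\frac{133}{2} + \frac{25}{2}\right)}{26562} = \left(- \frac{2825}{8} + 79\right) \frac{1}{26562} = \left(- \frac{2193}{8}\right) \frac{1}{26562} = - \frac{731}{70832}$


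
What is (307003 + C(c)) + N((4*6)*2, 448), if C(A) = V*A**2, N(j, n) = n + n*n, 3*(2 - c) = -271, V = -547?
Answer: -37397368/9 ≈ -4.1553e+6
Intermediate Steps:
c = 277/3 (c = 2 - 1/3*(-271) = 2 + 271/3 = 277/3 ≈ 92.333)
N(j, n) = n + n**2
C(A) = -547*A**2
(307003 + C(c)) + N((4*6)*2, 448) = (307003 - 547*(277/3)**2) + 448*(1 + 448) = (307003 - 547*76729/9) + 448*449 = (307003 - 41970763/9) + 201152 = -39207736/9 + 201152 = -37397368/9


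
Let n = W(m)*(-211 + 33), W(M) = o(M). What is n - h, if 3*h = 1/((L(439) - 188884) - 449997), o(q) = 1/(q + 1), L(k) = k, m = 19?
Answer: -42616001/4788315 ≈ -8.9000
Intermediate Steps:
o(q) = 1/(1 + q)
W(M) = 1/(1 + M)
n = -89/10 (n = (-211 + 33)/(1 + 19) = -178/20 = (1/20)*(-178) = -89/10 ≈ -8.9000)
h = -1/1915326 (h = 1/(3*((439 - 188884) - 449997)) = 1/(3*(-188445 - 449997)) = (1/3)/(-638442) = (1/3)*(-1/638442) = -1/1915326 ≈ -5.2210e-7)
n - h = -89/10 - 1*(-1/1915326) = -89/10 + 1/1915326 = -42616001/4788315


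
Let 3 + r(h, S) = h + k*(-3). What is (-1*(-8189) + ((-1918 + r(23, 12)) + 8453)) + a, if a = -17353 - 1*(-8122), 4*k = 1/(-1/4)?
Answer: 5516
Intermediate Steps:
k = -1 (k = 1/(4*((-1/4))) = 1/(4*((-1*1/4))) = 1/(4*(-1/4)) = (1/4)*(-4) = -1)
r(h, S) = h (r(h, S) = -3 + (h - 1*(-3)) = -3 + (h + 3) = -3 + (3 + h) = h)
a = -9231 (a = -17353 + 8122 = -9231)
(-1*(-8189) + ((-1918 + r(23, 12)) + 8453)) + a = (-1*(-8189) + ((-1918 + 23) + 8453)) - 9231 = (8189 + (-1895 + 8453)) - 9231 = (8189 + 6558) - 9231 = 14747 - 9231 = 5516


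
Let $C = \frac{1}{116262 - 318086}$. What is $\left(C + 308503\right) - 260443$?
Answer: $\frac{9699661439}{201824} \approx 48060.0$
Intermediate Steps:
$C = - \frac{1}{201824}$ ($C = \frac{1}{-201824} = - \frac{1}{201824} \approx -4.9548 \cdot 10^{-6}$)
$\left(C + 308503\right) - 260443 = \left(- \frac{1}{201824} + 308503\right) - 260443 = \frac{62263309471}{201824} - 260443 = \frac{9699661439}{201824}$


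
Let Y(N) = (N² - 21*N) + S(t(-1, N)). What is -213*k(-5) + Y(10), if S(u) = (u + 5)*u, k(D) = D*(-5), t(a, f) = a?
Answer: -5439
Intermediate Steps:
k(D) = -5*D
S(u) = u*(5 + u) (S(u) = (5 + u)*u = u*(5 + u))
Y(N) = -4 + N² - 21*N (Y(N) = (N² - 21*N) - (5 - 1) = (N² - 21*N) - 1*4 = (N² - 21*N) - 4 = -4 + N² - 21*N)
-213*k(-5) + Y(10) = -(-1065)*(-5) + (-4 + 10² - 21*10) = -213*25 + (-4 + 100 - 210) = -5325 - 114 = -5439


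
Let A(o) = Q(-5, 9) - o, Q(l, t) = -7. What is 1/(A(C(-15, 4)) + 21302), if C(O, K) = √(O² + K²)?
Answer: 21295/453476784 + √241/453476784 ≈ 4.6994e-5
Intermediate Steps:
C(O, K) = √(K² + O²)
A(o) = -7 - o
1/(A(C(-15, 4)) + 21302) = 1/((-7 - √(4² + (-15)²)) + 21302) = 1/((-7 - √(16 + 225)) + 21302) = 1/((-7 - √241) + 21302) = 1/(21295 - √241)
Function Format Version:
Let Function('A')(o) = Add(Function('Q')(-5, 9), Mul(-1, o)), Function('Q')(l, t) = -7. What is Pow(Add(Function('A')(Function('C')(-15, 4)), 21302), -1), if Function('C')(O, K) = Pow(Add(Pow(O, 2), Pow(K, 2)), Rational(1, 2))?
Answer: Add(Rational(21295, 453476784), Mul(Rational(1, 453476784), Pow(241, Rational(1, 2)))) ≈ 4.6994e-5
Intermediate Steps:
Function('C')(O, K) = Pow(Add(Pow(K, 2), Pow(O, 2)), Rational(1, 2))
Function('A')(o) = Add(-7, Mul(-1, o))
Pow(Add(Function('A')(Function('C')(-15, 4)), 21302), -1) = Pow(Add(Add(-7, Mul(-1, Pow(Add(Pow(4, 2), Pow(-15, 2)), Rational(1, 2)))), 21302), -1) = Pow(Add(Add(-7, Mul(-1, Pow(Add(16, 225), Rational(1, 2)))), 21302), -1) = Pow(Add(Add(-7, Mul(-1, Pow(241, Rational(1, 2)))), 21302), -1) = Pow(Add(21295, Mul(-1, Pow(241, Rational(1, 2)))), -1)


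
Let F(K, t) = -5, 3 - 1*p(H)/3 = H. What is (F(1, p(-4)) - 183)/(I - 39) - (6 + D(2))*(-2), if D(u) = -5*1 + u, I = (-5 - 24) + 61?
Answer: 230/7 ≈ 32.857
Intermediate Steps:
p(H) = 9 - 3*H
I = 32 (I = -29 + 61 = 32)
D(u) = -5 + u
(F(1, p(-4)) - 183)/(I - 39) - (6 + D(2))*(-2) = (-5 - 183)/(32 - 39) - (6 + (-5 + 2))*(-2) = -188/(-7) - (6 - 3)*(-2) = -188*(-⅐) - 3*(-2) = 188/7 - 1*(-6) = 188/7 + 6 = 230/7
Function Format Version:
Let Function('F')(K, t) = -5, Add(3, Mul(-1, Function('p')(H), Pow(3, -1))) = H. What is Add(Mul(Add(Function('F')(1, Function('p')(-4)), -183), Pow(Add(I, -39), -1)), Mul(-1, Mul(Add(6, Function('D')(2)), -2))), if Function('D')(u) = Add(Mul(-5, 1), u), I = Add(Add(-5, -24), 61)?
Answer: Rational(230, 7) ≈ 32.857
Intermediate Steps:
Function('p')(H) = Add(9, Mul(-3, H))
I = 32 (I = Add(-29, 61) = 32)
Function('D')(u) = Add(-5, u)
Add(Mul(Add(Function('F')(1, Function('p')(-4)), -183), Pow(Add(I, -39), -1)), Mul(-1, Mul(Add(6, Function('D')(2)), -2))) = Add(Mul(Add(-5, -183), Pow(Add(32, -39), -1)), Mul(-1, Mul(Add(6, Add(-5, 2)), -2))) = Add(Mul(-188, Pow(-7, -1)), Mul(-1, Mul(Add(6, -3), -2))) = Add(Mul(-188, Rational(-1, 7)), Mul(-1, Mul(3, -2))) = Add(Rational(188, 7), Mul(-1, -6)) = Add(Rational(188, 7), 6) = Rational(230, 7)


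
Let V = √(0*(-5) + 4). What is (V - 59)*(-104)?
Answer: 5928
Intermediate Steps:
V = 2 (V = √(0 + 4) = √4 = 2)
(V - 59)*(-104) = (2 - 59)*(-104) = -57*(-104) = 5928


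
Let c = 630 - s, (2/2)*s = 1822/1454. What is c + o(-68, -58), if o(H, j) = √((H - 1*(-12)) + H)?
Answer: 457099/727 + 2*I*√31 ≈ 628.75 + 11.136*I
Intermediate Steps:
s = 911/727 (s = 1822/1454 = 1822*(1/1454) = 911/727 ≈ 1.2531)
o(H, j) = √(12 + 2*H) (o(H, j) = √((H + 12) + H) = √((12 + H) + H) = √(12 + 2*H))
c = 457099/727 (c = 630 - 1*911/727 = 630 - 911/727 = 457099/727 ≈ 628.75)
c + o(-68, -58) = 457099/727 + √(12 + 2*(-68)) = 457099/727 + √(12 - 136) = 457099/727 + √(-124) = 457099/727 + 2*I*√31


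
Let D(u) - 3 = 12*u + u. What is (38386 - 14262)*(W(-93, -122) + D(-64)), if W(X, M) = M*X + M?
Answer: 250768980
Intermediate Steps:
W(X, M) = M + M*X
D(u) = 3 + 13*u (D(u) = 3 + (12*u + u) = 3 + 13*u)
(38386 - 14262)*(W(-93, -122) + D(-64)) = (38386 - 14262)*(-122*(1 - 93) + (3 + 13*(-64))) = 24124*(-122*(-92) + (3 - 832)) = 24124*(11224 - 829) = 24124*10395 = 250768980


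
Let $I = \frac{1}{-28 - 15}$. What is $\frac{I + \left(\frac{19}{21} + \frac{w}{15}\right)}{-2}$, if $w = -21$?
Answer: $\frac{2341}{9030} \approx 0.25925$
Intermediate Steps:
$I = - \frac{1}{43}$ ($I = \frac{1}{-43} = - \frac{1}{43} \approx -0.023256$)
$\frac{I + \left(\frac{19}{21} + \frac{w}{15}\right)}{-2} = \frac{- \frac{1}{43} + \left(\frac{19}{21} - \frac{21}{15}\right)}{-2} = \left(- \frac{1}{43} + \left(19 \cdot \frac{1}{21} - \frac{7}{5}\right)\right) \left(- \frac{1}{2}\right) = \left(- \frac{1}{43} + \left(\frac{19}{21} - \frac{7}{5}\right)\right) \left(- \frac{1}{2}\right) = \left(- \frac{1}{43} - \frac{52}{105}\right) \left(- \frac{1}{2}\right) = \left(- \frac{2341}{4515}\right) \left(- \frac{1}{2}\right) = \frac{2341}{9030}$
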